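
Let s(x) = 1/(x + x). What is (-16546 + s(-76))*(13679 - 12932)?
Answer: -1878699771/152 ≈ -1.2360e+7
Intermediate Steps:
s(x) = 1/(2*x)
(-16546 + s(-76))*(13679 - 12932) = (-16546 + (½)/(-76))*(13679 - 12932) = (-16546 + (½)*(-1/76))*747 = (-16546 - 1/152)*747 = -2514993/152*747 = -1878699771/152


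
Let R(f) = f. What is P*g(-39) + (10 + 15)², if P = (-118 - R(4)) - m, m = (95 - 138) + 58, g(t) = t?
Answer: 5968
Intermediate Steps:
m = 15 (m = -43 + 58 = 15)
P = -137 (P = (-118 - 1*4) - 1*15 = (-118 - 4) - 15 = -122 - 15 = -137)
P*g(-39) + (10 + 15)² = -137*(-39) + (10 + 15)² = 5343 + 25² = 5343 + 625 = 5968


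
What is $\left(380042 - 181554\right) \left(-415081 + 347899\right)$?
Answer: $-13334820816$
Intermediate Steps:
$\left(380042 - 181554\right) \left(-415081 + 347899\right) = 198488 \left(-67182\right) = -13334820816$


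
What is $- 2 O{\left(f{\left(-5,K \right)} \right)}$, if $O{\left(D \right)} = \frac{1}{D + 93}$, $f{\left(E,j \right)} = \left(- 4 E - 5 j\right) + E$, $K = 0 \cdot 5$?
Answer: $- \frac{1}{54} \approx -0.018519$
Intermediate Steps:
$K = 0$
$f{\left(E,j \right)} = - 5 j - 3 E$ ($f{\left(E,j \right)} = \left(- 5 j - 4 E\right) + E = - 5 j - 3 E$)
$O{\left(D \right)} = \frac{1}{93 + D}$
$- 2 O{\left(f{\left(-5,K \right)} \right)} = - \frac{2}{93 - -15} = - \frac{2}{93 + \left(0 + 15\right)} = - \frac{2}{93 + 15} = - \frac{2}{108} = \left(-2\right) \frac{1}{108} = - \frac{1}{54}$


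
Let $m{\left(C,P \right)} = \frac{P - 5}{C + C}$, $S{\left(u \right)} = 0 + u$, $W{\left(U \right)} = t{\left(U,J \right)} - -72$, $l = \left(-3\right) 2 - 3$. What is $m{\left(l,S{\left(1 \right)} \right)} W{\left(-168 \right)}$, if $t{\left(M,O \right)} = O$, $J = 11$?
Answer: $\frac{166}{9} \approx 18.444$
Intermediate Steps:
$l = -9$ ($l = -6 - 3 = -9$)
$W{\left(U \right)} = 83$ ($W{\left(U \right)} = 11 - -72 = 11 + 72 = 83$)
$S{\left(u \right)} = u$
$m{\left(C,P \right)} = \frac{-5 + P}{2 C}$
$m{\left(l,S{\left(1 \right)} \right)} W{\left(-168 \right)} = \frac{-5 + 1}{2 \left(-9\right)} 83 = \frac{1}{2} \left(- \frac{1}{9}\right) \left(-4\right) 83 = \frac{2}{9} \cdot 83 = \frac{166}{9}$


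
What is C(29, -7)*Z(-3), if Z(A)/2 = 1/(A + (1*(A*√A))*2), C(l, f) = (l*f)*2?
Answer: 812/39 - 1624*I*√3/39 ≈ 20.821 - 72.124*I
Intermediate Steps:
C(l, f) = 2*f*l (C(l, f) = (f*l)*2 = 2*f*l)
Z(A) = 2/(A + 2*A^(3/2)) (Z(A) = 2/(A + (1*(A*√A))*2) = 2/(A + (1*A^(3/2))*2) = 2/(A + A^(3/2)*2) = 2/(A + 2*A^(3/2)))
C(29, -7)*Z(-3) = (2*(-7)*29)*(2/(-3 + 2*(-3)^(3/2))) = -812/(-3 + 2*(-3*I*√3)) = -812/(-3 - 6*I*√3)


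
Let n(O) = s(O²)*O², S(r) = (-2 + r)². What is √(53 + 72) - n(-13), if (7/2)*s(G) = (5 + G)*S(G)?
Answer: -1640207868/7 + 5*√5 ≈ -2.3432e+8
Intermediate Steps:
s(G) = 2*(-2 + G)²*(5 + G)/7 (s(G) = 2*((5 + G)*(-2 + G)²)/7 = 2*((-2 + G)²*(5 + G))/7 = 2*(-2 + G)²*(5 + G)/7)
n(O) = 2*O²*(-2 + O²)²*(5 + O²)/7 (n(O) = (2*(-2 + O²)²*(5 + O²)/7)*O² = 2*O²*(-2 + O²)²*(5 + O²)/7)
√(53 + 72) - n(-13) = √(53 + 72) - 2*(-13)²*(-2 + (-13)²)²*(5 + (-13)²)/7 = √125 - 2*169*(-2 + 169)²*(5 + 169)/7 = 5*√5 - 2*169*167²*174/7 = 5*√5 - 2*169*27889*174/7 = 5*√5 - 1*1640207868/7 = 5*√5 - 1640207868/7 = -1640207868/7 + 5*√5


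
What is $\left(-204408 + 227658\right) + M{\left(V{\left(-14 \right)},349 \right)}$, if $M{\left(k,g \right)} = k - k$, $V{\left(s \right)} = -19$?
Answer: $23250$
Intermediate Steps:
$M{\left(k,g \right)} = 0$
$\left(-204408 + 227658\right) + M{\left(V{\left(-14 \right)},349 \right)} = \left(-204408 + 227658\right) + 0 = 23250 + 0 = 23250$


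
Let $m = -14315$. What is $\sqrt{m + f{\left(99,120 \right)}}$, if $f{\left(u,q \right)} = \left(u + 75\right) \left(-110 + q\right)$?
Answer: $5 i \sqrt{503} \approx 112.14 i$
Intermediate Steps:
$f{\left(u,q \right)} = \left(-110 + q\right) \left(75 + u\right)$ ($f{\left(u,q \right)} = \left(75 + u\right) \left(-110 + q\right) = \left(-110 + q\right) \left(75 + u\right)$)
$\sqrt{m + f{\left(99,120 \right)}} = \sqrt{-14315 + \left(-8250 - 10890 + 75 \cdot 120 + 120 \cdot 99\right)} = \sqrt{-14315 + \left(-8250 - 10890 + 9000 + 11880\right)} = \sqrt{-14315 + 1740} = \sqrt{-12575} = 5 i \sqrt{503}$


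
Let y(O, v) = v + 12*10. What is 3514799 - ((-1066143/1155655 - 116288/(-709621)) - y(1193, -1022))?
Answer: 2881666931668877398/820077056755 ≈ 3.5139e+6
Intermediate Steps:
y(O, v) = 120 + v (y(O, v) = v + 120 = 120 + v)
3514799 - ((-1066143/1155655 - 116288/(-709621)) - y(1193, -1022)) = 3514799 - ((-1066143/1155655 - 116288/(-709621)) - (120 - 1022)) = 3514799 - ((-1066143*1/1155655 - 116288*(-1/709621)) - 1*(-902)) = 3514799 - ((-1066143/1155655 + 116288/709621) + 902) = 3514799 - (-622168653163/820077056755 + 902) = 3514799 - 1*739087336539847/820077056755 = 3514799 - 739087336539847/820077056755 = 2881666931668877398/820077056755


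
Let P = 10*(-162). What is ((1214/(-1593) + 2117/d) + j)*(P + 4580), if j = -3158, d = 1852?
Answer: -6893633713900/737559 ≈ -9.3466e+6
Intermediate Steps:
P = -1620
((1214/(-1593) + 2117/d) + j)*(P + 4580) = ((1214/(-1593) + 2117/1852) - 3158)*(-1620 + 4580) = ((1214*(-1/1593) + 2117*(1/1852)) - 3158)*2960 = ((-1214/1593 + 2117/1852) - 3158)*2960 = (1124053/2950236 - 3158)*2960 = -9315721235/2950236*2960 = -6893633713900/737559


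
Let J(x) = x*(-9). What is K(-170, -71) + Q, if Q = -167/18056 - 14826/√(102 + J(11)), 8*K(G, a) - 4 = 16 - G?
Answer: 428663/18056 - 4942*√3 ≈ -8536.1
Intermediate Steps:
J(x) = -9*x
K(G, a) = 5/2 - G/8 (K(G, a) = ½ + (16 - G)/8 = ½ + (2 - G/8) = 5/2 - G/8)
Q = -167/18056 - 4942*√3 (Q = -167/18056 - 14826/√(102 - 9*11) = -167*1/18056 - 14826/√(102 - 99) = -167/18056 - 14826*√3/3 = -167/18056 - 4942*√3 ≈ -8559.8)
K(-170, -71) + Q = (5/2 - ⅛*(-170)) + (-167/18056 - 4942*√3) = (5/2 + 85/4) + (-167/18056 - 4942*√3) = 95/4 + (-167/18056 - 4942*√3) = 428663/18056 - 4942*√3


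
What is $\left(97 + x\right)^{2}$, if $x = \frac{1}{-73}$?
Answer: $\frac{50126400}{5329} \approx 9406.3$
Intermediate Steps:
$x = - \frac{1}{73} \approx -0.013699$
$\left(97 + x\right)^{2} = \left(97 - \frac{1}{73}\right)^{2} = \left(\frac{7080}{73}\right)^{2} = \frac{50126400}{5329}$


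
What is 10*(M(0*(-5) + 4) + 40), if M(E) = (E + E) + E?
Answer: 520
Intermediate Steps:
M(E) = 3*E (M(E) = 2*E + E = 3*E)
10*(M(0*(-5) + 4) + 40) = 10*(3*(0*(-5) + 4) + 40) = 10*(3*(0 + 4) + 40) = 10*(3*4 + 40) = 10*(12 + 40) = 10*52 = 520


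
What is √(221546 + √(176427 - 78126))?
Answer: √(221546 + √98301) ≈ 471.02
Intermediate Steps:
√(221546 + √(176427 - 78126)) = √(221546 + √98301)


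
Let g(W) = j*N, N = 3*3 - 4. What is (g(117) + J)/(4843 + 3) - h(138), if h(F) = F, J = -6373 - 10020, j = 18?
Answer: -685051/4846 ≈ -141.36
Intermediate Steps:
N = 5 (N = 9 - 4 = 5)
g(W) = 90 (g(W) = 18*5 = 90)
J = -16393
(g(117) + J)/(4843 + 3) - h(138) = (90 - 16393)/(4843 + 3) - 1*138 = -16303/4846 - 138 = -685051/4846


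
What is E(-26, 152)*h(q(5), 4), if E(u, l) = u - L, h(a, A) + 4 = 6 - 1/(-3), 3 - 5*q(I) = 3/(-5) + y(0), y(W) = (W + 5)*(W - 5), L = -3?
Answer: -161/3 ≈ -53.667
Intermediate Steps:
y(W) = (-5 + W)*(5 + W) (y(W) = (5 + W)*(-5 + W) = (-5 + W)*(5 + W))
q(I) = 143/25 (q(I) = ⅗ - (3/(-5) + (-25 + 0²))/5 = ⅗ - (3*(-⅕) + (-25 + 0))/5 = ⅗ - (-⅗ - 25)/5 = ⅗ - ⅕*(-128/5) = ⅗ + 128/25 = 143/25)
h(a, A) = 7/3 (h(a, A) = -4 + (6 - 1/(-3)) = -4 + (6 - 1*(-⅓)) = -4 + (6 + ⅓) = -4 + 19/3 = 7/3)
E(u, l) = 3 + u (E(u, l) = u - 1*(-3) = u + 3 = 3 + u)
E(-26, 152)*h(q(5), 4) = (3 - 26)*(7/3) = -23*7/3 = -161/3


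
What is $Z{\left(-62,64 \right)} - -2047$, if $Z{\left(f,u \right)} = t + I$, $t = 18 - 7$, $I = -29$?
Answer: $2029$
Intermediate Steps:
$t = 11$
$Z{\left(f,u \right)} = -18$ ($Z{\left(f,u \right)} = 11 - 29 = -18$)
$Z{\left(-62,64 \right)} - -2047 = -18 - -2047 = -18 + 2047 = 2029$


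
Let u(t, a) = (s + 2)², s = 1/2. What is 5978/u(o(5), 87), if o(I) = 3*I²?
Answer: 23912/25 ≈ 956.48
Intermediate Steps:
s = ½ ≈ 0.50000
u(t, a) = 25/4 (u(t, a) = (½ + 2)² = (5/2)² = 25/4)
5978/u(o(5), 87) = 5978/(25/4) = 5978*(4/25) = 23912/25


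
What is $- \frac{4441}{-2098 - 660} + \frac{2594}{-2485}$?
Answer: $\frac{79217}{139870} \approx 0.56636$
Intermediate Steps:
$- \frac{4441}{-2098 - 660} + \frac{2594}{-2485} = - \frac{4441}{-2758} + 2594 \left(- \frac{1}{2485}\right) = \left(-4441\right) \left(- \frac{1}{2758}\right) - \frac{2594}{2485} = \frac{4441}{2758} - \frac{2594}{2485} = \frac{79217}{139870}$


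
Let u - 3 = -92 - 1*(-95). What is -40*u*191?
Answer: -45840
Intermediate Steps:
u = 6 (u = 3 + (-92 - 1*(-95)) = 3 + (-92 + 95) = 3 + 3 = 6)
-40*u*191 = -40*6*191 = -240*191 = -45840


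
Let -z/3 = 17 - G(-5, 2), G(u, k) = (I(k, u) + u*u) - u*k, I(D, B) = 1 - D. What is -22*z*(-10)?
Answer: 11220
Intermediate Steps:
G(u, k) = 1 + u**2 - k - k*u (G(u, k) = ((1 - k) + u*u) - u*k = ((1 - k) + u**2) - k*u = (1 + u**2 - k) - k*u = 1 + u**2 - k - k*u)
z = 51 (z = -3*(17 - (1 + (-5)**2 - 1*2 - 1*2*(-5))) = -3*(17 - (1 + 25 - 2 + 10)) = -3*(17 - 1*34) = -3*(17 - 34) = -3*(-17) = 51)
-22*z*(-10) = -22*51*(-10) = -1122*(-10) = 11220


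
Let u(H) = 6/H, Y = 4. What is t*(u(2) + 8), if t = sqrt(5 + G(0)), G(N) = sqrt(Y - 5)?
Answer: 11*sqrt(5 + I) ≈ 24.718 + 2.4476*I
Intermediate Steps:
G(N) = I (G(N) = sqrt(4 - 5) = sqrt(-1) = I)
t = sqrt(5 + I) ≈ 2.2471 + 0.22251*I
t*(u(2) + 8) = sqrt(5 + I)*(6/2 + 8) = sqrt(5 + I)*(6*(1/2) + 8) = sqrt(5 + I)*(3 + 8) = sqrt(5 + I)*11 = 11*sqrt(5 + I)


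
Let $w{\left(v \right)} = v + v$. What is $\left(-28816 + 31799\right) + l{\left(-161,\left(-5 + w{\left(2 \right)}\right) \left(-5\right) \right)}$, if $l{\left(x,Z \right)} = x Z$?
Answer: $2178$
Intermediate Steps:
$w{\left(v \right)} = 2 v$
$l{\left(x,Z \right)} = Z x$
$\left(-28816 + 31799\right) + l{\left(-161,\left(-5 + w{\left(2 \right)}\right) \left(-5\right) \right)} = \left(-28816 + 31799\right) + \left(-5 + 2 \cdot 2\right) \left(-5\right) \left(-161\right) = 2983 + \left(-5 + 4\right) \left(-5\right) \left(-161\right) = 2983 + \left(-1\right) \left(-5\right) \left(-161\right) = 2983 + 5 \left(-161\right) = 2983 - 805 = 2178$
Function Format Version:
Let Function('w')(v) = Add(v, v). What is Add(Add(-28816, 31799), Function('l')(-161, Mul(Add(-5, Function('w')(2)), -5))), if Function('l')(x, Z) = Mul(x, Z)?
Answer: 2178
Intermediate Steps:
Function('w')(v) = Mul(2, v)
Function('l')(x, Z) = Mul(Z, x)
Add(Add(-28816, 31799), Function('l')(-161, Mul(Add(-5, Function('w')(2)), -5))) = Add(Add(-28816, 31799), Mul(Mul(Add(-5, Mul(2, 2)), -5), -161)) = Add(2983, Mul(Mul(Add(-5, 4), -5), -161)) = Add(2983, Mul(Mul(-1, -5), -161)) = Add(2983, Mul(5, -161)) = Add(2983, -805) = 2178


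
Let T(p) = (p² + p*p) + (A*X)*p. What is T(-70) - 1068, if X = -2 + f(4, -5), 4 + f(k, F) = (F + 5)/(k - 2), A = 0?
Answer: 8732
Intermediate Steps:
f(k, F) = -4 + (5 + F)/(-2 + k) (f(k, F) = -4 + (F + 5)/(k - 2) = -4 + (5 + F)/(-2 + k))
X = -6 (X = -2 + (13 - 5 - 4*4)/(-2 + 4) = -2 + (13 - 5 - 16)/2 = -2 + (½)*(-8) = -2 - 4 = -6)
T(p) = 2*p² (T(p) = (p² + p*p) + (0*(-6))*p = (p² + p²) + 0*p = 2*p² + 0 = 2*p²)
T(-70) - 1068 = 2*(-70)² - 1068 = 2*4900 - 1068 = 9800 - 1068 = 8732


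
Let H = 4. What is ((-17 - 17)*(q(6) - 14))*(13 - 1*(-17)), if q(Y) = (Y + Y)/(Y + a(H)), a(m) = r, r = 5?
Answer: 144840/11 ≈ 13167.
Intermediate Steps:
a(m) = 5
q(Y) = 2*Y/(5 + Y) (q(Y) = (Y + Y)/(Y + 5) = (2*Y)/(5 + Y) = 2*Y/(5 + Y))
((-17 - 17)*(q(6) - 14))*(13 - 1*(-17)) = ((-17 - 17)*(2*6/(5 + 6) - 14))*(13 - 1*(-17)) = (-34*(2*6/11 - 14))*(13 + 17) = -34*(2*6*(1/11) - 14)*30 = -34*(12/11 - 14)*30 = -34*(-142/11)*30 = (4828/11)*30 = 144840/11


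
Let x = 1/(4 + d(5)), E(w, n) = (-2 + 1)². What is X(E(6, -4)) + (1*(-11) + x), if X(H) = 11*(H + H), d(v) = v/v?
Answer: 56/5 ≈ 11.200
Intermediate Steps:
d(v) = 1
E(w, n) = 1 (E(w, n) = (-1)² = 1)
x = ⅕ (x = 1/(4 + 1) = 1/5 = ⅕ ≈ 0.20000)
X(H) = 22*H (X(H) = 11*(2*H) = 22*H)
X(E(6, -4)) + (1*(-11) + x) = 22*1 + (1*(-11) + ⅕) = 22 + (-11 + ⅕) = 22 - 54/5 = 56/5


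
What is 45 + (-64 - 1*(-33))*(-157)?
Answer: 4912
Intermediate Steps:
45 + (-64 - 1*(-33))*(-157) = 45 + (-64 + 33)*(-157) = 45 - 31*(-157) = 45 + 4867 = 4912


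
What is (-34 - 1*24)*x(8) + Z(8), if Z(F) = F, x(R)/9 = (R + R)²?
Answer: -133624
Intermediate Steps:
x(R) = 36*R² (x(R) = 9*(R + R)² = 9*(2*R)² = 9*(4*R²) = 36*R²)
(-34 - 1*24)*x(8) + Z(8) = (-34 - 1*24)*(36*8²) + 8 = (-34 - 24)*(36*64) + 8 = -58*2304 + 8 = -133632 + 8 = -133624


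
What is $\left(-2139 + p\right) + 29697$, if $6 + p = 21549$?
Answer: $49101$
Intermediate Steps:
$p = 21543$ ($p = -6 + 21549 = 21543$)
$\left(-2139 + p\right) + 29697 = \left(-2139 + 21543\right) + 29697 = 19404 + 29697 = 49101$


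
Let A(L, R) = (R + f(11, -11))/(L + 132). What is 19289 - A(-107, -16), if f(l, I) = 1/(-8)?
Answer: 3857929/200 ≈ 19290.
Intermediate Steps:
f(l, I) = -1/8
A(L, R) = (-1/8 + R)/(132 + L) (A(L, R) = (R - 1/8)/(L + 132) = (-1/8 + R)/(132 + L))
19289 - A(-107, -16) = 19289 - (-1/8 - 16)/(132 - 107) = 19289 - (-129)/(25*8) = 19289 - 1*(-129/200) = 19289 + 129/200 = 3857929/200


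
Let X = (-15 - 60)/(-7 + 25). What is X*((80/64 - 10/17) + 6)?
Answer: -3775/136 ≈ -27.757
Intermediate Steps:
X = -25/6 (X = -75/18 = -75*1/18 = -25/6 ≈ -4.1667)
X*((80/64 - 10/17) + 6) = -25*((80/64 - 10/17) + 6)/6 = -25*((80*(1/64) - 10*1/17) + 6)/6 = -25*((5/4 - 10/17) + 6)/6 = -25*(45/68 + 6)/6 = -25/6*453/68 = -3775/136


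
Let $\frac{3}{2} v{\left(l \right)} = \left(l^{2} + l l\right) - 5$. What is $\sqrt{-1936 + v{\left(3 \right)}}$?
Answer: $\frac{7 i \sqrt{354}}{3} \approx 43.901 i$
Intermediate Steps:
$v{\left(l \right)} = - \frac{10}{3} + \frac{4 l^{2}}{3}$ ($v{\left(l \right)} = \frac{2 \left(\left(l^{2} + l l\right) - 5\right)}{3} = \frac{2 \left(\left(l^{2} + l^{2}\right) - 5\right)}{3} = \frac{2 \left(2 l^{2} - 5\right)}{3} = \frac{2 \left(-5 + 2 l^{2}\right)}{3} = - \frac{10}{3} + \frac{4 l^{2}}{3}$)
$\sqrt{-1936 + v{\left(3 \right)}} = \sqrt{-1936 - \left(\frac{10}{3} - \frac{4 \cdot 3^{2}}{3}\right)} = \sqrt{-1936 + \left(- \frac{10}{3} + \frac{4}{3} \cdot 9\right)} = \sqrt{-1936 + \left(- \frac{10}{3} + 12\right)} = \sqrt{-1936 + \frac{26}{3}} = \sqrt{- \frac{5782}{3}} = \frac{7 i \sqrt{354}}{3}$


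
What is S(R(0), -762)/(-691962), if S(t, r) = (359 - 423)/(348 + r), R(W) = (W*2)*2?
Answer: -16/71618067 ≈ -2.2341e-7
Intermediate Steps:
R(W) = 4*W (R(W) = (2*W)*2 = 4*W)
S(t, r) = -64/(348 + r)
S(R(0), -762)/(-691962) = -64/(348 - 762)/(-691962) = -64/(-414)*(-1/691962) = -64*(-1/414)*(-1/691962) = (32/207)*(-1/691962) = -16/71618067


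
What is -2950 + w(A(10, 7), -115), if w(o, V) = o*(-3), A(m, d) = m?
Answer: -2980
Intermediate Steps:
w(o, V) = -3*o
-2950 + w(A(10, 7), -115) = -2950 - 3*10 = -2950 - 30 = -2980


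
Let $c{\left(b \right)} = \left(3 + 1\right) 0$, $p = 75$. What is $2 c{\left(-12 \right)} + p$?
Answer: $75$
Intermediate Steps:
$c{\left(b \right)} = 0$ ($c{\left(b \right)} = 4 \cdot 0 = 0$)
$2 c{\left(-12 \right)} + p = 2 \cdot 0 + 75 = 0 + 75 = 75$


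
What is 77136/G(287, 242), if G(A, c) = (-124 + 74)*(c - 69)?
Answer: -38568/4325 ≈ -8.9174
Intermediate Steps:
G(A, c) = 3450 - 50*c (G(A, c) = -50*(-69 + c) = 3450 - 50*c)
77136/G(287, 242) = 77136/(3450 - 50*242) = 77136/(3450 - 12100) = 77136/(-8650) = 77136*(-1/8650) = -38568/4325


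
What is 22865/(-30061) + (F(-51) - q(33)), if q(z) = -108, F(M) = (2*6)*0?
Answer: 3223723/30061 ≈ 107.24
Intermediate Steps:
F(M) = 0 (F(M) = 12*0 = 0)
22865/(-30061) + (F(-51) - q(33)) = 22865/(-30061) + (0 - 1*(-108)) = 22865*(-1/30061) + (0 + 108) = -22865/30061 + 108 = 3223723/30061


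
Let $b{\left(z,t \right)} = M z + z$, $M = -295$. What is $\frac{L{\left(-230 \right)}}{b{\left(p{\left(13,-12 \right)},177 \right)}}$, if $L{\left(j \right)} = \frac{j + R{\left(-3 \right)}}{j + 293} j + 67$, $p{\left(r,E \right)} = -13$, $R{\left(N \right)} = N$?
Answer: $\frac{4447}{18522} \approx 0.24009$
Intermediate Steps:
$b{\left(z,t \right)} = - 294 z$ ($b{\left(z,t \right)} = - 295 z + z = - 294 z$)
$L{\left(j \right)} = 67 + \frac{j \left(-3 + j\right)}{293 + j}$ ($L{\left(j \right)} = \frac{j - 3}{j + 293} j + 67 = \frac{-3 + j}{293 + j} j + 67 = \frac{j \left(-3 + j\right)}{293 + j} + 67 = 67 + \frac{j \left(-3 + j\right)}{293 + j}$)
$\frac{L{\left(-230 \right)}}{b{\left(p{\left(13,-12 \right)},177 \right)}} = \frac{\frac{1}{293 - 230} \left(19631 + \left(-230\right)^{2} + 64 \left(-230\right)\right)}{\left(-294\right) \left(-13\right)} = \frac{\frac{1}{63} \left(19631 + 52900 - 14720\right)}{3822} = \frac{1}{63} \cdot 57811 \cdot \frac{1}{3822} = \frac{57811}{63} \cdot \frac{1}{3822} = \frac{4447}{18522}$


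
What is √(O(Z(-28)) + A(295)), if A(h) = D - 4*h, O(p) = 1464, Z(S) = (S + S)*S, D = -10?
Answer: √274 ≈ 16.553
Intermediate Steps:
Z(S) = 2*S² (Z(S) = (2*S)*S = 2*S²)
A(h) = -10 - 4*h
√(O(Z(-28)) + A(295)) = √(1464 + (-10 - 4*295)) = √(1464 + (-10 - 1180)) = √(1464 - 1190) = √274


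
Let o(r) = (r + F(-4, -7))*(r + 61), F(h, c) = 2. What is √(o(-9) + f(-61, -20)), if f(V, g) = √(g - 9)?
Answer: √(-364 + I*√29) ≈ 0.1411 + 19.079*I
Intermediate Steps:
f(V, g) = √(-9 + g)
o(r) = (2 + r)*(61 + r) (o(r) = (r + 2)*(r + 61) = (2 + r)*(61 + r))
√(o(-9) + f(-61, -20)) = √((122 + (-9)² + 63*(-9)) + √(-9 - 20)) = √((122 + 81 - 567) + √(-29)) = √(-364 + I*√29)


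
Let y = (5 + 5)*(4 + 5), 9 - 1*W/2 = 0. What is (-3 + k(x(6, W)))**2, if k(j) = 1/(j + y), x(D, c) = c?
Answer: 104329/11664 ≈ 8.9445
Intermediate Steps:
W = 18 (W = 18 - 2*0 = 18 + 0 = 18)
y = 90 (y = 10*9 = 90)
k(j) = 1/(90 + j) (k(j) = 1/(j + 90) = 1/(90 + j))
(-3 + k(x(6, W)))**2 = (-3 + 1/(90 + 18))**2 = (-3 + 1/108)**2 = (-323/108)**2 = 104329/11664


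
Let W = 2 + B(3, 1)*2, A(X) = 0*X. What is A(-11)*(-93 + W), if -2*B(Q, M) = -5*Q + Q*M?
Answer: 0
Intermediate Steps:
A(X) = 0
B(Q, M) = 5*Q/2 - M*Q/2 (B(Q, M) = -(-5*Q + Q*M)/2 = -(-5*Q + M*Q)/2 = 5*Q/2 - M*Q/2)
W = 14 (W = 2 + ((½)*3*(5 - 1*1))*2 = 2 + ((½)*3*(5 - 1))*2 = 2 + ((½)*3*4)*2 = 2 + 6*2 = 2 + 12 = 14)
A(-11)*(-93 + W) = 0*(-93 + 14) = 0*(-79) = 0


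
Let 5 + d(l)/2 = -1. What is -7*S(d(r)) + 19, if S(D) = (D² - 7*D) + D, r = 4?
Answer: -1493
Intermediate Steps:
d(l) = -12 (d(l) = -10 + 2*(-1) = -10 - 2 = -12)
S(D) = D² - 6*D
-7*S(d(r)) + 19 = -(-84)*(-6 - 12) + 19 = -(-84)*(-18) + 19 = -7*216 + 19 = -1512 + 19 = -1493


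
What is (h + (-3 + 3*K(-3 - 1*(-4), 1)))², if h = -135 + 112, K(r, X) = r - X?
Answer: 676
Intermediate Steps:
h = -23
(h + (-3 + 3*K(-3 - 1*(-4), 1)))² = (-23 + (-3 + 3*((-3 - 1*(-4)) - 1*1)))² = (-23 + (-3 + 3*((-3 + 4) - 1)))² = (-23 + (-3 + 3*(1 - 1)))² = (-23 + (-3 + 3*0))² = (-23 + (-3 + 0))² = (-23 - 3)² = (-26)² = 676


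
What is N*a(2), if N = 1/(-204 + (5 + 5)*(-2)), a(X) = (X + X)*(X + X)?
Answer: -1/14 ≈ -0.071429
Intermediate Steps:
a(X) = 4*X² (a(X) = (2*X)*(2*X) = 4*X²)
N = -1/224 (N = 1/(-204 + 10*(-2)) = 1/(-204 - 20) = 1/(-224) = -1/224 ≈ -0.0044643)
N*a(2) = -2²/56 = -4/56 = -1/224*16 = -1/14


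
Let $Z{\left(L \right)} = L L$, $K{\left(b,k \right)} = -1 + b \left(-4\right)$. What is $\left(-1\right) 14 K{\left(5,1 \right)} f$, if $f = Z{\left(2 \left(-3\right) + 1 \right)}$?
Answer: $7350$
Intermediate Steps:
$K{\left(b,k \right)} = -1 - 4 b$
$Z{\left(L \right)} = L^{2}$
$f = 25$ ($f = \left(2 \left(-3\right) + 1\right)^{2} = \left(-6 + 1\right)^{2} = \left(-5\right)^{2} = 25$)
$\left(-1\right) 14 K{\left(5,1 \right)} f = \left(-1\right) 14 \left(-1 - 20\right) 25 = - 14 \left(-1 - 20\right) 25 = \left(-14\right) \left(-21\right) 25 = 294 \cdot 25 = 7350$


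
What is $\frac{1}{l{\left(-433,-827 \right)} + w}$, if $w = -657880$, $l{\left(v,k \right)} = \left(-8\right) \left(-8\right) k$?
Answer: $- \frac{1}{710808} \approx -1.4069 \cdot 10^{-6}$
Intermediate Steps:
$l{\left(v,k \right)} = 64 k$
$\frac{1}{l{\left(-433,-827 \right)} + w} = \frac{1}{64 \left(-827\right) - 657880} = \frac{1}{-52928 - 657880} = \frac{1}{-710808} = - \frac{1}{710808}$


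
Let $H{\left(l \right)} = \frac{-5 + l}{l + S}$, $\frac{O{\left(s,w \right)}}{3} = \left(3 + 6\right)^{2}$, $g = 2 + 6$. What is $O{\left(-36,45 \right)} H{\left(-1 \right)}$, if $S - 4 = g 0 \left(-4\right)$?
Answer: $-486$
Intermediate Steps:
$g = 8$
$S = 4$ ($S = 4 + 8 \cdot 0 \left(-4\right) = 4 + 0 \left(-4\right) = 4 + 0 = 4$)
$O{\left(s,w \right)} = 243$ ($O{\left(s,w \right)} = 3 \left(3 + 6\right)^{2} = 3 \cdot 9^{2} = 3 \cdot 81 = 243$)
$H{\left(l \right)} = \frac{-5 + l}{4 + l}$ ($H{\left(l \right)} = \frac{-5 + l}{l + 4} = \frac{-5 + l}{4 + l}$)
$O{\left(-36,45 \right)} H{\left(-1 \right)} = 243 \frac{-5 - 1}{4 - 1} = 243 \cdot \frac{1}{3} \left(-6\right) = 243 \left(-2\right) = -486$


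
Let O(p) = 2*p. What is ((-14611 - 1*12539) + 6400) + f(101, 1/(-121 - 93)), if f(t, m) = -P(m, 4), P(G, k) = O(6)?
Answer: -20762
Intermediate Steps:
P(G, k) = 12 (P(G, k) = 2*6 = 12)
f(t, m) = -12 (f(t, m) = -1*12 = -12)
((-14611 - 1*12539) + 6400) + f(101, 1/(-121 - 93)) = ((-14611 - 1*12539) + 6400) - 12 = ((-14611 - 12539) + 6400) - 12 = (-27150 + 6400) - 12 = -20750 - 12 = -20762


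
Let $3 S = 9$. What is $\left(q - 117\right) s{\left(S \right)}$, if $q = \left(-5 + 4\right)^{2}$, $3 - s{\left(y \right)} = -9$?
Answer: $-1392$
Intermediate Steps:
$S = 3$ ($S = \frac{1}{3} \cdot 9 = 3$)
$s{\left(y \right)} = 12$ ($s{\left(y \right)} = 3 - -9 = 3 + 9 = 12$)
$q = 1$ ($q = \left(-1\right)^{2} = 1$)
$\left(q - 117\right) s{\left(S \right)} = \left(1 - 117\right) 12 = \left(-116\right) 12 = -1392$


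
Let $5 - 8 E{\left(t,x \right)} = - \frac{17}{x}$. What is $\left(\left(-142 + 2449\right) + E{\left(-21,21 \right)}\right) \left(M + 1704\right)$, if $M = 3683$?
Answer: $\frac{1044264563}{84} \approx 1.2432 \cdot 10^{7}$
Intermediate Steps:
$E{\left(t,x \right)} = \frac{5}{8} + \frac{17}{8 x}$ ($E{\left(t,x \right)} = \frac{5}{8} - \frac{\left(-17\right) \frac{1}{x}}{8} = \frac{5}{8} + \frac{17}{8 x}$)
$\left(\left(-142 + 2449\right) + E{\left(-21,21 \right)}\right) \left(M + 1704\right) = \left(\left(-142 + 2449\right) + \frac{17 + 5 \cdot 21}{8 \cdot 21}\right) \left(3683 + 1704\right) = \left(2307 + \frac{1}{8} \cdot \frac{1}{21} \left(17 + 105\right)\right) 5387 = \left(2307 + \frac{1}{8} \cdot \frac{1}{21} \cdot 122\right) 5387 = \left(2307 + \frac{61}{84}\right) 5387 = \frac{193849}{84} \cdot 5387 = \frac{1044264563}{84}$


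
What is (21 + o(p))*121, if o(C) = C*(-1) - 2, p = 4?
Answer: 1815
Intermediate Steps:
o(C) = -2 - C (o(C) = -C - 2 = -2 - C)
(21 + o(p))*121 = (21 + (-2 - 1*4))*121 = (21 + (-2 - 4))*121 = (21 - 6)*121 = 15*121 = 1815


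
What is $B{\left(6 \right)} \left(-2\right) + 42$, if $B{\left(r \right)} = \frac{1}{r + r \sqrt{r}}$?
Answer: $\frac{631}{15} - \frac{\sqrt{6}}{15} \approx 41.903$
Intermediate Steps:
$B{\left(r \right)} = \frac{1}{r + r^{\frac{3}{2}}}$
$B{\left(6 \right)} \left(-2\right) + 42 = \frac{1}{6 + 6^{\frac{3}{2}}} \left(-2\right) + 42 = \frac{1}{6 + 6 \sqrt{6}} \left(-2\right) + 42 = - \frac{2}{6 + 6 \sqrt{6}} + 42 = 42 - \frac{2}{6 + 6 \sqrt{6}}$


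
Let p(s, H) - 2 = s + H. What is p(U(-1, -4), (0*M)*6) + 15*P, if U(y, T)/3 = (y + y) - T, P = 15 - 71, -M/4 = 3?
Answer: -832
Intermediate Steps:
M = -12 (M = -4*3 = -12)
P = -56
U(y, T) = -3*T + 6*y (U(y, T) = 3*((y + y) - T) = 3*(2*y - T) = 3*(-T + 2*y) = -3*T + 6*y)
p(s, H) = 2 + H + s (p(s, H) = 2 + (s + H) = 2 + (H + s) = 2 + H + s)
p(U(-1, -4), (0*M)*6) + 15*P = (2 + (0*(-12))*6 + (-3*(-4) + 6*(-1))) + 15*(-56) = (2 + 0*6 + (12 - 6)) - 840 = (2 + 0 + 6) - 840 = 8 - 840 = -832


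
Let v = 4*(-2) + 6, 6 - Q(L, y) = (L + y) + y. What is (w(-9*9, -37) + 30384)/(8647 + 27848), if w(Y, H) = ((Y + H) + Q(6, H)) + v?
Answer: 30338/36495 ≈ 0.83129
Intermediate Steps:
Q(L, y) = 6 - L - 2*y (Q(L, y) = 6 - ((L + y) + y) = 6 - (L + 2*y) = 6 + (-L - 2*y) = 6 - L - 2*y)
v = -2 (v = -8 + 6 = -2)
w(Y, H) = -2 + Y - H (w(Y, H) = ((Y + H) + (6 - 1*6 - 2*H)) - 2 = ((H + Y) + (6 - 6 - 2*H)) - 2 = ((H + Y) - 2*H) - 2 = (Y - H) - 2 = -2 + Y - H)
(w(-9*9, -37) + 30384)/(8647 + 27848) = ((-2 - 9*9 - 1*(-37)) + 30384)/(8647 + 27848) = ((-2 - 81 + 37) + 30384)/36495 = (-46 + 30384)*(1/36495) = 30338*(1/36495) = 30338/36495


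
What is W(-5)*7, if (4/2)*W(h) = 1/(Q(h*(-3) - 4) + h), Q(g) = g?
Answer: 7/12 ≈ 0.58333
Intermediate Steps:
W(h) = 1/(2*(-4 - 2*h)) (W(h) = 1/(2*((h*(-3) - 4) + h)) = 1/(2*((-3*h - 4) + h)) = 1/(2*((-4 - 3*h) + h)) = 1/(2*(-4 - 2*h)))
W(-5)*7 = -1/(8 + 4*(-5))*7 = -1/(8 - 20)*7 = -1/(-12)*7 = -1*(-1/12)*7 = (1/12)*7 = 7/12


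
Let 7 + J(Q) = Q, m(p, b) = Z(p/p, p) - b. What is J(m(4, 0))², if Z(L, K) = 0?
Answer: 49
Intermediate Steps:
m(p, b) = -b (m(p, b) = 0 - b = -b)
J(Q) = -7 + Q
J(m(4, 0))² = (-7 - 1*0)² = (-7 + 0)² = (-7)² = 49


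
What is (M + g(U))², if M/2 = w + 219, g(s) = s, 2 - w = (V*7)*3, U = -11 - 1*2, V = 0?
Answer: 184041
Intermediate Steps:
U = -13 (U = -11 - 2 = -13)
w = 2 (w = 2 - 0*7*3 = 2 - 0*3 = 2 - 1*0 = 2 + 0 = 2)
M = 442 (M = 2*(2 + 219) = 2*221 = 442)
(M + g(U))² = (442 - 13)² = 429² = 184041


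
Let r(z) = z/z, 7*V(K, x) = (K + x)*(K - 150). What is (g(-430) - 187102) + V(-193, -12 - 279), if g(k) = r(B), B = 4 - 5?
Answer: -163385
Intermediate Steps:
V(K, x) = (-150 + K)*(K + x)/7 (V(K, x) = ((K + x)*(K - 150))/7 = ((K + x)*(-150 + K))/7 = ((-150 + K)*(K + x))/7 = (-150 + K)*(K + x)/7)
B = -1
r(z) = 1
g(k) = 1
(g(-430) - 187102) + V(-193, -12 - 279) = (1 - 187102) + (-150/7*(-193) - 150*(-12 - 279)/7 + (1/7)*(-193)**2 + (1/7)*(-193)*(-12 - 279)) = -187101 + (28950/7 - 150/7*(-291) + (1/7)*37249 + (1/7)*(-193)*(-291)) = -187101 + (28950/7 + 43650/7 + 37249/7 + 56163/7) = -187101 + 23716 = -163385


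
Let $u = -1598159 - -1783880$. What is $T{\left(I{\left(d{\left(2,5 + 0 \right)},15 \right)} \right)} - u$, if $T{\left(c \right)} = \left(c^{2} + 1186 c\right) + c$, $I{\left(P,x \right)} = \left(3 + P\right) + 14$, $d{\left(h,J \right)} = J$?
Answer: $-159123$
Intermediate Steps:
$u = 185721$ ($u = -1598159 + 1783880 = 185721$)
$I{\left(P,x \right)} = 17 + P$
$T{\left(c \right)} = c^{2} + 1187 c$
$T{\left(I{\left(d{\left(2,5 + 0 \right)},15 \right)} \right)} - u = \left(17 + \left(5 + 0\right)\right) \left(1187 + \left(17 + \left(5 + 0\right)\right)\right) - 185721 = \left(17 + 5\right) \left(1187 + \left(17 + 5\right)\right) - 185721 = 22 \left(1187 + 22\right) - 185721 = 22 \cdot 1209 - 185721 = 26598 - 185721 = -159123$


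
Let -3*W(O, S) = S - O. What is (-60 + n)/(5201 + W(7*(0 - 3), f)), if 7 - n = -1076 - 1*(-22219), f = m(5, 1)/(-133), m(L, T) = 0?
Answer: -1514/371 ≈ -4.0809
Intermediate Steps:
f = 0 (f = 0/(-133) = 0*(-1/133) = 0)
W(O, S) = -S/3 + O/3 (W(O, S) = -(S - O)/3 = -S/3 + O/3)
n = -21136 (n = 7 - (-1076 - 1*(-22219)) = 7 - (-1076 + 22219) = 7 - 1*21143 = 7 - 21143 = -21136)
(-60 + n)/(5201 + W(7*(0 - 3), f)) = (-60 - 21136)/(5201 + (-1/3*0 + (7*(0 - 3))/3)) = -21196/(5201 + (0 + (7*(-3))/3)) = -21196/(5201 + (0 + (1/3)*(-21))) = -21196/(5201 + (0 - 7)) = -21196/(5201 - 7) = -21196/5194 = -21196*1/5194 = -1514/371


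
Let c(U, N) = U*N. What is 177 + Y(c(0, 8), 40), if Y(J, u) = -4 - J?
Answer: 173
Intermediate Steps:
c(U, N) = N*U
177 + Y(c(0, 8), 40) = 177 + (-4 - 8*0) = 177 + (-4 - 1*0) = 177 + (-4 + 0) = 177 - 4 = 173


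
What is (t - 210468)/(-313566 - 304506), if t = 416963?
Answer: -206495/618072 ≈ -0.33410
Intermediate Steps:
(t - 210468)/(-313566 - 304506) = (416963 - 210468)/(-313566 - 304506) = 206495/(-618072) = 206495*(-1/618072) = -206495/618072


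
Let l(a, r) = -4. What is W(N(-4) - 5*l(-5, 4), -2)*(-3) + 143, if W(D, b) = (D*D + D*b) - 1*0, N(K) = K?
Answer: -529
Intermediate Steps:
W(D, b) = D² + D*b (W(D, b) = (D² + D*b) + 0 = D² + D*b)
W(N(-4) - 5*l(-5, 4), -2)*(-3) + 143 = ((-4 - 5*(-4))*((-4 - 5*(-4)) - 2))*(-3) + 143 = ((-4 + 20)*((-4 + 20) - 2))*(-3) + 143 = (16*(16 - 2))*(-3) + 143 = (16*14)*(-3) + 143 = 224*(-3) + 143 = -672 + 143 = -529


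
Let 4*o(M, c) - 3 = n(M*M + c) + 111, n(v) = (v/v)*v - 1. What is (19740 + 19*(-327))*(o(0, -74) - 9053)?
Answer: -489312171/4 ≈ -1.2233e+8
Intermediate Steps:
n(v) = -1 + v (n(v) = 1*v - 1 = v - 1 = -1 + v)
o(M, c) = 113/4 + c/4 + M**2/4 (o(M, c) = 3/4 + ((-1 + (M*M + c)) + 111)/4 = 3/4 + ((-1 + (M**2 + c)) + 111)/4 = 3/4 + ((-1 + (c + M**2)) + 111)/4 = 3/4 + ((-1 + c + M**2) + 111)/4 = 3/4 + (110 + c + M**2)/4 = 3/4 + (55/2 + c/4 + M**2/4) = 113/4 + c/4 + M**2/4)
(19740 + 19*(-327))*(o(0, -74) - 9053) = (19740 + 19*(-327))*((113/4 + (1/4)*(-74) + (1/4)*0**2) - 9053) = (19740 - 6213)*((113/4 - 37/2 + (1/4)*0) - 9053) = 13527*((113/4 - 37/2 + 0) - 9053) = 13527*(39/4 - 9053) = 13527*(-36173/4) = -489312171/4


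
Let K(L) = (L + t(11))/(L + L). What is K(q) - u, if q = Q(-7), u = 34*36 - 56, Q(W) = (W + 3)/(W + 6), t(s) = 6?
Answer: -4667/4 ≈ -1166.8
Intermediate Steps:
Q(W) = (3 + W)/(6 + W)
u = 1168 (u = 1224 - 56 = 1168)
q = 4 (q = (3 - 7)/(6 - 7) = -4/(-1) = -1*(-4) = 4)
K(L) = (6 + L)/(2*L) (K(L) = (L + 6)/(L + L) = (6 + L)/((2*L)) = (6 + L)*(1/(2*L)) = (6 + L)/(2*L))
K(q) - u = (½)*(6 + 4)/4 - 1*1168 = (½)*(¼)*10 - 1168 = 5/4 - 1168 = -4667/4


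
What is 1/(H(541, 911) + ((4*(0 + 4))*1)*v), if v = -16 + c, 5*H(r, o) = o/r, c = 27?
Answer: 2705/476991 ≈ 0.0056710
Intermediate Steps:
H(r, o) = o/(5*r) (H(r, o) = (o/r)/5 = o/(5*r))
v = 11 (v = -16 + 27 = 11)
1/(H(541, 911) + ((4*(0 + 4))*1)*v) = 1/((1/5)*911/541 + ((4*(0 + 4))*1)*11) = 1/((1/5)*911*(1/541) + ((4*4)*1)*11) = 1/(911/2705 + (16*1)*11) = 1/(911/2705 + 16*11) = 1/(911/2705 + 176) = 1/(476991/2705) = 2705/476991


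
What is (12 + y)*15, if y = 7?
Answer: 285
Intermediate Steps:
(12 + y)*15 = (12 + 7)*15 = 19*15 = 285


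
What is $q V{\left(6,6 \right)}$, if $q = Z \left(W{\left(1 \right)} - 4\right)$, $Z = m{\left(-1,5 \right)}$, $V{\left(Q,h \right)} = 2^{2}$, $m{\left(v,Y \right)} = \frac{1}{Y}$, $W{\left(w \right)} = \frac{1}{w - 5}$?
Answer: $- \frac{17}{5} \approx -3.4$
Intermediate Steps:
$W{\left(w \right)} = \frac{1}{-5 + w}$
$V{\left(Q,h \right)} = 4$
$Z = \frac{1}{5} \approx 0.2$
$q = - \frac{17}{20}$ ($q = \frac{\frac{1}{-5 + 1} - 4}{5} = \frac{\frac{1}{-4} - 4}{5} = \frac{- \frac{1}{4} - 4}{5} = \frac{1}{5} \left(- \frac{17}{4}\right) = - \frac{17}{20} \approx -0.85$)
$q V{\left(6,6 \right)} = \left(- \frac{17}{20}\right) 4 = - \frac{17}{5}$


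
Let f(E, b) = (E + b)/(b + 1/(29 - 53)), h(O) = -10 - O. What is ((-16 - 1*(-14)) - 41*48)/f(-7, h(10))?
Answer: -473785/324 ≈ -1462.3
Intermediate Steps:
f(E, b) = (E + b)/(-1/24 + b) (f(E, b) = (E + b)/(b + 1/(-24)) = (E + b)/(b - 1/24) = (E + b)/(-1/24 + b))
((-16 - 1*(-14)) - 41*48)/f(-7, h(10)) = ((-16 - 1*(-14)) - 41*48)/((24*(-7 + (-10 - 1*10))/(-1 + 24*(-10 - 1*10)))) = ((-16 + 14) - 1968)/((24*(-7 + (-10 - 10))/(-1 + 24*(-10 - 10)))) = (-2 - 1968)/((24*(-7 - 20)/(-1 + 24*(-20)))) = -1970/(24*(-27)/(-1 - 480)) = -1970/(24*(-27)/(-481)) = -1970/(24*(-1/481)*(-27)) = -1970/648/481 = -1970*481/648 = -473785/324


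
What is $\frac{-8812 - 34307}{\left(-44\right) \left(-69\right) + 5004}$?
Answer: $- \frac{14373}{2680} \approx -5.3631$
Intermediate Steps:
$\frac{-8812 - 34307}{\left(-44\right) \left(-69\right) + 5004} = - \frac{43119}{3036 + 5004} = - \frac{43119}{8040} = \left(-43119\right) \frac{1}{8040} = - \frac{14373}{2680}$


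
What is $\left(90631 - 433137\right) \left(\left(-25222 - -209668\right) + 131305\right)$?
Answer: $-108146612006$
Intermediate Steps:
$\left(90631 - 433137\right) \left(\left(-25222 - -209668\right) + 131305\right) = - 342506 \left(\left(-25222 + 209668\right) + 131305\right) = - 342506 \left(184446 + 131305\right) = \left(-342506\right) 315751 = -108146612006$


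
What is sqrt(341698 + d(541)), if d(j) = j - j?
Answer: sqrt(341698) ≈ 584.55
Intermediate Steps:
d(j) = 0
sqrt(341698 + d(541)) = sqrt(341698 + 0) = sqrt(341698)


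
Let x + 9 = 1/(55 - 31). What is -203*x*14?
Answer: 305515/12 ≈ 25460.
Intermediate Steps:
x = -215/24 (x = -9 + 1/(55 - 31) = -9 + 1/24 = -215/24 ≈ -8.9583)
-203*x*14 = -203*(-215/24)*14 = (43645/24)*14 = 305515/12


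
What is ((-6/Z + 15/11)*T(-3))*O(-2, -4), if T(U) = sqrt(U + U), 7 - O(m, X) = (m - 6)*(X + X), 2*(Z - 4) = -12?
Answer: -2736*I*sqrt(6)/11 ≈ -609.25*I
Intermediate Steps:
Z = -2 (Z = 4 + (1/2)*(-12) = 4 - 6 = -2)
O(m, X) = 7 - 2*X*(-6 + m) (O(m, X) = 7 - (m - 6)*(X + X) = 7 - (-6 + m)*2*X = 7 - 2*X*(-6 + m))
T(U) = sqrt(2)*sqrt(U) (T(U) = sqrt(2*U) = sqrt(2)*sqrt(U))
((-6/Z + 15/11)*T(-3))*O(-2, -4) = ((-6/(-2) + 15/11)*(sqrt(2)*sqrt(-3)))*(7 + 12*(-4) - 2*(-4)*(-2)) = ((-6*(-1/2) + 15*(1/11))*(sqrt(2)*(I*sqrt(3))))*(7 - 48 - 16) = ((3 + 15/11)*(I*sqrt(6)))*(-57) = (48*(I*sqrt(6))/11)*(-57) = (48*I*sqrt(6)/11)*(-57) = -2736*I*sqrt(6)/11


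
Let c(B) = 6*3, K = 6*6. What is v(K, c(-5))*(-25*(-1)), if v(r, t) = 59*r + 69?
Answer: 54825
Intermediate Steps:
K = 36
c(B) = 18
v(r, t) = 69 + 59*r
v(K, c(-5))*(-25*(-1)) = (69 + 59*36)*(-25*(-1)) = (69 + 2124)*25 = 2193*25 = 54825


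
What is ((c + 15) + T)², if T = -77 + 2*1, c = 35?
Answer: 625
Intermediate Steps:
T = -75 (T = -77 + 2 = -75)
((c + 15) + T)² = ((35 + 15) - 75)² = (50 - 75)² = (-25)² = 625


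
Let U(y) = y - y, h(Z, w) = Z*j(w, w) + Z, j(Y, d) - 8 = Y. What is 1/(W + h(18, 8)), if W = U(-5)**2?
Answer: 1/306 ≈ 0.0032680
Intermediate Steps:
j(Y, d) = 8 + Y
h(Z, w) = Z + Z*(8 + w) (h(Z, w) = Z*(8 + w) + Z = Z + Z*(8 + w))
U(y) = 0
W = 0 (W = 0**2 = 0)
1/(W + h(18, 8)) = 1/(0 + 18*(9 + 8)) = 1/(0 + 18*17) = 1/(0 + 306) = 1/306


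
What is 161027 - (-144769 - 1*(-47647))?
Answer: 258149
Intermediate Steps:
161027 - (-144769 - 1*(-47647)) = 161027 - (-144769 + 47647) = 161027 - 1*(-97122) = 161027 + 97122 = 258149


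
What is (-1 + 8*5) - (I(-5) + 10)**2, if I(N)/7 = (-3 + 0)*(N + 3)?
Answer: -2665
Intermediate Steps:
I(N) = -63 - 21*N (I(N) = 7*((-3 + 0)*(N + 3)) = 7*(-3*(3 + N)) = 7*(-9 - 3*N) = -63 - 21*N)
(-1 + 8*5) - (I(-5) + 10)**2 = (-1 + 8*5) - ((-63 - 21*(-5)) + 10)**2 = (-1 + 40) - ((-63 + 105) + 10)**2 = 39 - (42 + 10)**2 = 39 - 1*52**2 = 39 - 1*2704 = 39 - 2704 = -2665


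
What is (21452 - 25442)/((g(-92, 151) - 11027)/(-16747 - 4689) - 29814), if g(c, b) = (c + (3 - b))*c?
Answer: 85529640/639103957 ≈ 0.13383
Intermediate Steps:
g(c, b) = c*(3 + c - b) (g(c, b) = (3 + c - b)*c = c*(3 + c - b))
(21452 - 25442)/((g(-92, 151) - 11027)/(-16747 - 4689) - 29814) = (21452 - 25442)/((-92*(3 - 92 - 1*151) - 11027)/(-16747 - 4689) - 29814) = -3990/((-92*(3 - 92 - 151) - 11027)/(-21436) - 29814) = -3990/((-92*(-240) - 11027)*(-1/21436) - 29814) = -3990/((22080 - 11027)*(-1/21436) - 29814) = -3990/(11053*(-1/21436) - 29814) = -3990/(-11053/21436 - 29814) = -3990/(-639103957/21436) = -3990*(-21436/639103957) = 85529640/639103957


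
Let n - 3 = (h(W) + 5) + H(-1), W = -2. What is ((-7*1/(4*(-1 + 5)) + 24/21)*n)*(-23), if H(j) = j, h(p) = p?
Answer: -9085/112 ≈ -81.116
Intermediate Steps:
n = 5 (n = 3 + ((-2 + 5) - 1) = 3 + (3 - 1) = 3 + 2 = 5)
((-7*1/(4*(-1 + 5)) + 24/21)*n)*(-23) = ((-7*1/(4*(-1 + 5)) + 24/21)*5)*(-23) = ((-7/(4*4) + 24*(1/21))*5)*(-23) = ((-7/16 + 8/7)*5)*(-23) = ((79/112)*5)*(-23) = (395/112)*(-23) = -9085/112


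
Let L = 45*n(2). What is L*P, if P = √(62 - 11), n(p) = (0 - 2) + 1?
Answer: -45*√51 ≈ -321.36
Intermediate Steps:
n(p) = -1 (n(p) = -2 + 1 = -1)
L = -45 (L = 45*(-1) = -45)
P = √51 ≈ 7.1414
L*P = -45*√51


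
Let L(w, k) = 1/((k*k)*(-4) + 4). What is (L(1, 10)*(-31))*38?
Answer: 589/198 ≈ 2.9747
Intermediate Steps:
L(w, k) = 1/(4 - 4*k²) (L(w, k) = 1/(k²*(-4) + 4) = 1/(-4*k² + 4) = 1/(4 - 4*k²))
(L(1, 10)*(-31))*38 = (-1/(-4 + 4*10²)*(-31))*38 = (-1/(-4 + 4*100)*(-31))*38 = (-1/(-4 + 400)*(-31))*38 = (-1/396*(-31))*38 = (-1*1/396*(-31))*38 = -1/396*(-31)*38 = (31/396)*38 = 589/198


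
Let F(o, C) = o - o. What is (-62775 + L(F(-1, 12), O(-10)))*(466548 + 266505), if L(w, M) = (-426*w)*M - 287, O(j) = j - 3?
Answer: -46227788286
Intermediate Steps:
O(j) = -3 + j
F(o, C) = 0
L(w, M) = -287 - 426*M*w (L(w, M) = -426*M*w - 287 = -287 - 426*M*w)
(-62775 + L(F(-1, 12), O(-10)))*(466548 + 266505) = (-62775 + (-287 - 426*(-3 - 10)*0))*(466548 + 266505) = (-62775 + (-287 - 426*(-13)*0))*733053 = (-62775 + (-287 + 0))*733053 = (-62775 - 287)*733053 = -63062*733053 = -46227788286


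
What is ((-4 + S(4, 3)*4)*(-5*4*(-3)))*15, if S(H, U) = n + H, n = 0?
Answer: 10800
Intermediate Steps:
S(H, U) = H (S(H, U) = 0 + H = H)
((-4 + S(4, 3)*4)*(-5*4*(-3)))*15 = ((-4 + 4*4)*(-5*4*(-3)))*15 = ((-4 + 16)*(-20*(-3)))*15 = (12*60)*15 = 720*15 = 10800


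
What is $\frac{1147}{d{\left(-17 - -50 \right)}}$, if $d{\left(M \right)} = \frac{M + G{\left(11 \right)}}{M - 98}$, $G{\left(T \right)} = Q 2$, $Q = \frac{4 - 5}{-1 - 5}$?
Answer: $- \frac{44733}{20} \approx -2236.6$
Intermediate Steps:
$Q = \frac{1}{6}$ ($Q = - \frac{1}{-6} = \left(-1\right) \left(- \frac{1}{6}\right) = \frac{1}{6} \approx 0.16667$)
$G{\left(T \right)} = \frac{1}{3}$ ($G{\left(T \right)} = \frac{1}{6} \cdot 2 = \frac{1}{3}$)
$d{\left(M \right)} = \frac{\frac{1}{3} + M}{-98 + M}$ ($d{\left(M \right)} = \frac{M + \frac{1}{3}}{M - 98} = \frac{\frac{1}{3} + M}{-98 + M}$)
$\frac{1147}{d{\left(-17 - -50 \right)}} = \frac{1147}{\frac{1}{-98 - -33} \left(\frac{1}{3} - -33\right)} = \frac{1147}{\frac{1}{-98 + \left(-17 + 50\right)} \left(\frac{1}{3} + \left(-17 + 50\right)\right)} = \frac{1147}{\frac{1}{-98 + 33} \left(\frac{1}{3} + 33\right)} = \frac{1147}{\frac{1}{-65} \cdot \frac{100}{3}} = \frac{1147}{\left(- \frac{1}{65}\right) \frac{100}{3}} = \frac{1147}{- \frac{20}{39}} = 1147 \left(- \frac{39}{20}\right) = - \frac{44733}{20}$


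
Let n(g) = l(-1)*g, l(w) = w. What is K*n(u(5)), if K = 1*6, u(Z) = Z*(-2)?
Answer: 60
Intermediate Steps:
u(Z) = -2*Z
n(g) = -g
K = 6
K*n(u(5)) = 6*(-(-2)*5) = 6*(-1*(-10)) = 6*10 = 60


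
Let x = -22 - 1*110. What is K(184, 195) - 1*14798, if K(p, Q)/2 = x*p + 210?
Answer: -62954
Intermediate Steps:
x = -132 (x = -22 - 110 = -132)
K(p, Q) = 420 - 264*p (K(p, Q) = 2*(-132*p + 210) = 2*(210 - 132*p) = 420 - 264*p)
K(184, 195) - 1*14798 = (420 - 264*184) - 1*14798 = (420 - 48576) - 14798 = -48156 - 14798 = -62954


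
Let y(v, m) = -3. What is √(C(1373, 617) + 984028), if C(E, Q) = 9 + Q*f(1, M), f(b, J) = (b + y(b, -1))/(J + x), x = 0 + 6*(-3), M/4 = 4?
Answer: 3*√109406 ≈ 992.30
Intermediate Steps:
M = 16 (M = 4*4 = 16)
x = -18 (x = 0 - 18 = -18)
f(b, J) = (-3 + b)/(-18 + J) (f(b, J) = (b - 3)/(J - 18) = (-3 + b)/(-18 + J))
C(E, Q) = 9 + Q (C(E, Q) = 9 + Q*((-3 + 1)/(-18 + 16)) = 9 + Q*(-2/(-2)) = 9 + Q*(-½*(-2)) = 9 + Q*1 = 9 + Q)
√(C(1373, 617) + 984028) = √((9 + 617) + 984028) = √(626 + 984028) = √984654 = 3*√109406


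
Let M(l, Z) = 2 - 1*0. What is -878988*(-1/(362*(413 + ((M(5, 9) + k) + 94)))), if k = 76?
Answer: 146498/35295 ≈ 4.1507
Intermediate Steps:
M(l, Z) = 2 (M(l, Z) = 2 + 0 = 2)
-878988*(-1/(362*(413 + ((M(5, 9) + k) + 94)))) = -878988*(-1/(362*(413 + ((2 + 76) + 94)))) = -878988*(-1/(362*(413 + (78 + 94)))) = -878988*(-1/(362*(413 + 172))) = -878988/(585*(-362)) = -878988/(-211770) = -878988*(-1/211770) = 146498/35295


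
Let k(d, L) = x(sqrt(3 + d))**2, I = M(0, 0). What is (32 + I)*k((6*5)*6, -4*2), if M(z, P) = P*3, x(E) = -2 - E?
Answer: 5984 + 128*sqrt(183) ≈ 7715.6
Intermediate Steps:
M(z, P) = 3*P
I = 0 (I = 3*0 = 0)
k(d, L) = (-2 - sqrt(3 + d))**2
(32 + I)*k((6*5)*6, -4*2) = (32 + 0)*(2 + sqrt(3 + (6*5)*6))**2 = 32*(2 + sqrt(3 + 30*6))**2 = 32*(2 + sqrt(3 + 180))**2 = 32*(2 + sqrt(183))**2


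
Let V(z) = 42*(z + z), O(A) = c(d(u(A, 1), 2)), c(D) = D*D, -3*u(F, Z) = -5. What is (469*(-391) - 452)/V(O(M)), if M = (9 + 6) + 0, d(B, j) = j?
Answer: -61277/112 ≈ -547.12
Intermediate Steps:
u(F, Z) = 5/3 (u(F, Z) = -⅓*(-5) = 5/3)
c(D) = D²
M = 15 (M = 15 + 0 = 15)
O(A) = 4 (O(A) = 2² = 4)
V(z) = 84*z (V(z) = 42*(2*z) = 84*z)
(469*(-391) - 452)/V(O(M)) = (469*(-391) - 452)/((84*4)) = (-183379 - 452)/336 = -183831*1/336 = -61277/112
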